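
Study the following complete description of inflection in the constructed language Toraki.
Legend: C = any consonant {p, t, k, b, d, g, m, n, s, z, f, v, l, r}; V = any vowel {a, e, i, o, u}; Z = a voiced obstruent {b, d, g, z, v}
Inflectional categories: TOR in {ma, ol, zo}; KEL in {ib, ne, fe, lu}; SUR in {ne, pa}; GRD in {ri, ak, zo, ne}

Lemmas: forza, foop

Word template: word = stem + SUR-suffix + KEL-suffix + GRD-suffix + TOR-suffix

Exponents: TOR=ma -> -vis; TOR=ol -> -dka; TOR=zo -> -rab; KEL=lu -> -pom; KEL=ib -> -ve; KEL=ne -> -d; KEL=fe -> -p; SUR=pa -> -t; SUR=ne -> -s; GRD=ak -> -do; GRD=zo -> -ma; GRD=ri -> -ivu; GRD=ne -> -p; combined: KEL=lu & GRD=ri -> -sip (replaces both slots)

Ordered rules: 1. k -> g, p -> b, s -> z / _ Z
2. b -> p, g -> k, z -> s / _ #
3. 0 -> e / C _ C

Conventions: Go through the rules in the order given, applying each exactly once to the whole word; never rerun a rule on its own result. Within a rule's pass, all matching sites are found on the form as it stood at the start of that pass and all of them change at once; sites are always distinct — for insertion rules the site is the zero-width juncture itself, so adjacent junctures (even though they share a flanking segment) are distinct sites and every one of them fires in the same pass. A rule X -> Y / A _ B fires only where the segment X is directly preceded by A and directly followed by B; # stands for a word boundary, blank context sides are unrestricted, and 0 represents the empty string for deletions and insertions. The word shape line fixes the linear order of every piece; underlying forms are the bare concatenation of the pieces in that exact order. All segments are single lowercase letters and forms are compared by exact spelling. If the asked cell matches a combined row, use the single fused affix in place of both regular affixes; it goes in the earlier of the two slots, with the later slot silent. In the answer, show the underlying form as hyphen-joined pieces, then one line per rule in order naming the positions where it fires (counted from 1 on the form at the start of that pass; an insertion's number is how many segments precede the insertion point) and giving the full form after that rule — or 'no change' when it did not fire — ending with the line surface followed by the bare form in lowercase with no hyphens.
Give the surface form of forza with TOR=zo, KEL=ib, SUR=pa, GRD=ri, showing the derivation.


underlying: forza-t-ve-ivu-rab
1. k -> g, p -> b, s -> z / _ Z: no change
2. b -> p, g -> k, z -> s / _ #: fires at position(s) 14: forzatveivurap
3. 0 -> e / C _ C: inserts after position(s) 3, 6: forezateveivurap
surface: forezateveivurap


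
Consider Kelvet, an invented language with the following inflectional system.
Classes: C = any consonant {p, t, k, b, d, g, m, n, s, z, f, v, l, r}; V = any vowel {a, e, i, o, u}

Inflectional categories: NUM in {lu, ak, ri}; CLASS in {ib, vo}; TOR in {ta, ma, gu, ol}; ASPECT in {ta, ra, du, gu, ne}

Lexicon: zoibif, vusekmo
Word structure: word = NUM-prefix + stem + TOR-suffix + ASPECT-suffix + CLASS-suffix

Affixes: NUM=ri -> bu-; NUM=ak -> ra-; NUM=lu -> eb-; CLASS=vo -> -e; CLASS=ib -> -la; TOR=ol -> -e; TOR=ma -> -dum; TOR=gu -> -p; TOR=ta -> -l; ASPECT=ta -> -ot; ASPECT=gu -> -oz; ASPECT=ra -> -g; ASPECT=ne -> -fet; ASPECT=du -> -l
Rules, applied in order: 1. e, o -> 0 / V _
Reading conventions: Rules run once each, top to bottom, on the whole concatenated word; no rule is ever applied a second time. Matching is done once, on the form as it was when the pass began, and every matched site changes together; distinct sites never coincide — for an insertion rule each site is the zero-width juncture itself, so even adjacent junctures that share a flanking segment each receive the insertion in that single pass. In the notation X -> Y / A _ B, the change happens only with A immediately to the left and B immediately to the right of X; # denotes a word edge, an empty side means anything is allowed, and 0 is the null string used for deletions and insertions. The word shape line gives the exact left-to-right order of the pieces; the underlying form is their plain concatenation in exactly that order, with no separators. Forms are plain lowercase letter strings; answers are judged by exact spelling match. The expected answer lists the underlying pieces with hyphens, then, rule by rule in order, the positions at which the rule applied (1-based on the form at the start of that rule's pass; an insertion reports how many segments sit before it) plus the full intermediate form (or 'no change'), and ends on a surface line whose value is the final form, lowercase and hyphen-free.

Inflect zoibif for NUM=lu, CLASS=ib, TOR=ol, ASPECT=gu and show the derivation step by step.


underlying: eb-zoibif-e-oz-la
1. e, o -> 0 / V _: fires at position(s) 10: ebzoibifezla
surface: ebzoibifezla


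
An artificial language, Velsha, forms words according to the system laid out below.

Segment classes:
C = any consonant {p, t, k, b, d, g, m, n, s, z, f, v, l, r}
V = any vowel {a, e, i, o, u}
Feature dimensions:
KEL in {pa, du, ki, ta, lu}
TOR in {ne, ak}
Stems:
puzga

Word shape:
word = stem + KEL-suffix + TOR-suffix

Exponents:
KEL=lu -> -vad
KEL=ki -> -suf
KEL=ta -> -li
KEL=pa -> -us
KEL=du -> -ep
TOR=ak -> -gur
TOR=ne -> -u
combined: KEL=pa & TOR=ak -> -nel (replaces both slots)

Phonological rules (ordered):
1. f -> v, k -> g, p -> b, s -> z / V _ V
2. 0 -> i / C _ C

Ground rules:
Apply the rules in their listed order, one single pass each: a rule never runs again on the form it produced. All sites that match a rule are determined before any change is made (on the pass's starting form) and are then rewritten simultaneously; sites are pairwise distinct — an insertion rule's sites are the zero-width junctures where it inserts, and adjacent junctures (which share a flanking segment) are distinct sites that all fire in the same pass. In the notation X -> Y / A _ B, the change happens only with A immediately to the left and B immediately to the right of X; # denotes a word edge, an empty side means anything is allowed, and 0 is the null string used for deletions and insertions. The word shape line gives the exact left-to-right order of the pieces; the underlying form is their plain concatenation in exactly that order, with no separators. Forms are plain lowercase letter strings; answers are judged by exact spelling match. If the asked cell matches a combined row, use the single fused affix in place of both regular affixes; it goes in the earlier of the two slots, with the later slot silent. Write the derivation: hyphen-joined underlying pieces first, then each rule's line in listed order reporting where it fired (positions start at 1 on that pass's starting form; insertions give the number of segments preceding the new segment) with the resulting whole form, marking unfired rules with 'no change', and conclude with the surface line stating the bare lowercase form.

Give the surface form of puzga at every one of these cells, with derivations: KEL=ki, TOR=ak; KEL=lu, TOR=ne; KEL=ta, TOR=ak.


cell KEL=ki, TOR=ak:
underlying: puzga-suf-gur
1. f -> v, k -> g, p -> b, s -> z / V _ V: fires at position(s) 6: puzgazufgur
2. 0 -> i / C _ C: inserts after position(s) 3, 8: puzigazufigur
surface: puzigazufigur

cell KEL=lu, TOR=ne:
underlying: puzga-vad-u
1. f -> v, k -> g, p -> b, s -> z / V _ V: no change
2. 0 -> i / C _ C: inserts after position(s) 3: puzigavadu
surface: puzigavadu

cell KEL=ta, TOR=ak:
underlying: puzga-li-gur
1. f -> v, k -> g, p -> b, s -> z / V _ V: no change
2. 0 -> i / C _ C: inserts after position(s) 3: puzigaligur
surface: puzigaligur


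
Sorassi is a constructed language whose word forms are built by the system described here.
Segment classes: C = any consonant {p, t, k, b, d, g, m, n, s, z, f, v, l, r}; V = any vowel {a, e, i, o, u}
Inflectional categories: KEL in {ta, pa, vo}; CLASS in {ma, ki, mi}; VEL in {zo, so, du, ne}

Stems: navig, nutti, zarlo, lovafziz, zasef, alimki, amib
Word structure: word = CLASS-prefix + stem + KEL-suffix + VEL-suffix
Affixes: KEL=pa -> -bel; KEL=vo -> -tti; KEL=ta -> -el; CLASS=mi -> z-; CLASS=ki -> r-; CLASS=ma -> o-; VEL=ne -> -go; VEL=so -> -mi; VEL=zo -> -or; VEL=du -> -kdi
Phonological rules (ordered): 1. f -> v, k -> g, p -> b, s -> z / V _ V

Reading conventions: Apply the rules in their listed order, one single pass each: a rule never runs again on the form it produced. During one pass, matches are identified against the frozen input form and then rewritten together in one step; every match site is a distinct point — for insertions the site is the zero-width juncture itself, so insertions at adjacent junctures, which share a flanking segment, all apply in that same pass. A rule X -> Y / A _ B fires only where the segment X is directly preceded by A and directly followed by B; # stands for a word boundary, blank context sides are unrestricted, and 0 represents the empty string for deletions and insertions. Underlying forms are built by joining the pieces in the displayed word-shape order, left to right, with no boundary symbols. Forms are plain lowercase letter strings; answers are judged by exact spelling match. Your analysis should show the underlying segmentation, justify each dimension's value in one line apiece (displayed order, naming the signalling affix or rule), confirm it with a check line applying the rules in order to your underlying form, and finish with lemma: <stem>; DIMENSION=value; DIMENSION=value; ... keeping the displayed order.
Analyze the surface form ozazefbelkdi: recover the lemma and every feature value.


underlying: o-zasef-bel-kdi
KEL=pa - signalled by the affix -bel
CLASS=ma - signalled by the affix o-
VEL=du - signalled by the affix -kdi
check: ozasefbelkdi -> ozazefbelkdi
lemma: zasef; KEL=pa; CLASS=ma; VEL=du


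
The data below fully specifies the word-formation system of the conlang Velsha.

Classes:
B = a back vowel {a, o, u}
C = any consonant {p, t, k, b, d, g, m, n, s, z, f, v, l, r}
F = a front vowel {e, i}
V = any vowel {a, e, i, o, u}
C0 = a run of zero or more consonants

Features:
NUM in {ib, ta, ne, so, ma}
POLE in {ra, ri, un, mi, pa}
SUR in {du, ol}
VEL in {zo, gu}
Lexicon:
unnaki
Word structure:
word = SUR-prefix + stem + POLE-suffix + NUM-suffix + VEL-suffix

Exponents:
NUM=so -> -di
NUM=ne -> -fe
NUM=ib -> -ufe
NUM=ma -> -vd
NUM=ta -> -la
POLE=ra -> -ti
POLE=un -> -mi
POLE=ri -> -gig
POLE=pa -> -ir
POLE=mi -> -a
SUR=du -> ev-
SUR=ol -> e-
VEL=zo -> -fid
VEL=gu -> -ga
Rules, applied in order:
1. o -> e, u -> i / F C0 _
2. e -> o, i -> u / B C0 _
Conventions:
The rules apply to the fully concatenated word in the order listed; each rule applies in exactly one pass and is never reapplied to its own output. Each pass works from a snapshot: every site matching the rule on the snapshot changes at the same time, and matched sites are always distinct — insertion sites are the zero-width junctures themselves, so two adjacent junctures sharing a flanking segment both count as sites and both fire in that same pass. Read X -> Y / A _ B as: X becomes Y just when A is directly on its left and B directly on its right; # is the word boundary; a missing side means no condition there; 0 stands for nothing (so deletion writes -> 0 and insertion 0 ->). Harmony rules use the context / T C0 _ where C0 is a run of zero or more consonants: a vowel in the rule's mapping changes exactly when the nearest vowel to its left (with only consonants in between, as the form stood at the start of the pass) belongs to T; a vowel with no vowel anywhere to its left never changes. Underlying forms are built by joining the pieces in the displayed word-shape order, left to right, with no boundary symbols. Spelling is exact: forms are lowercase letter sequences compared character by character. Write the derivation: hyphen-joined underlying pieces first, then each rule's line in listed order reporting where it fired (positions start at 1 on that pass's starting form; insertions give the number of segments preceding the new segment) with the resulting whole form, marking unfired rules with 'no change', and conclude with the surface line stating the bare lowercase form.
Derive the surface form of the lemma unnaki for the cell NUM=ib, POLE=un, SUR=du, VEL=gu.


underlying: ev-unnaki-mi-ufe-ga
1. o -> e, u -> i / F C0 _: fires at position(s) 3, 11: evinnakimiifega
2. e -> o, i -> u / B C0 _: fires at position(s) 8: evinnakumiifega
surface: evinnakumiifega


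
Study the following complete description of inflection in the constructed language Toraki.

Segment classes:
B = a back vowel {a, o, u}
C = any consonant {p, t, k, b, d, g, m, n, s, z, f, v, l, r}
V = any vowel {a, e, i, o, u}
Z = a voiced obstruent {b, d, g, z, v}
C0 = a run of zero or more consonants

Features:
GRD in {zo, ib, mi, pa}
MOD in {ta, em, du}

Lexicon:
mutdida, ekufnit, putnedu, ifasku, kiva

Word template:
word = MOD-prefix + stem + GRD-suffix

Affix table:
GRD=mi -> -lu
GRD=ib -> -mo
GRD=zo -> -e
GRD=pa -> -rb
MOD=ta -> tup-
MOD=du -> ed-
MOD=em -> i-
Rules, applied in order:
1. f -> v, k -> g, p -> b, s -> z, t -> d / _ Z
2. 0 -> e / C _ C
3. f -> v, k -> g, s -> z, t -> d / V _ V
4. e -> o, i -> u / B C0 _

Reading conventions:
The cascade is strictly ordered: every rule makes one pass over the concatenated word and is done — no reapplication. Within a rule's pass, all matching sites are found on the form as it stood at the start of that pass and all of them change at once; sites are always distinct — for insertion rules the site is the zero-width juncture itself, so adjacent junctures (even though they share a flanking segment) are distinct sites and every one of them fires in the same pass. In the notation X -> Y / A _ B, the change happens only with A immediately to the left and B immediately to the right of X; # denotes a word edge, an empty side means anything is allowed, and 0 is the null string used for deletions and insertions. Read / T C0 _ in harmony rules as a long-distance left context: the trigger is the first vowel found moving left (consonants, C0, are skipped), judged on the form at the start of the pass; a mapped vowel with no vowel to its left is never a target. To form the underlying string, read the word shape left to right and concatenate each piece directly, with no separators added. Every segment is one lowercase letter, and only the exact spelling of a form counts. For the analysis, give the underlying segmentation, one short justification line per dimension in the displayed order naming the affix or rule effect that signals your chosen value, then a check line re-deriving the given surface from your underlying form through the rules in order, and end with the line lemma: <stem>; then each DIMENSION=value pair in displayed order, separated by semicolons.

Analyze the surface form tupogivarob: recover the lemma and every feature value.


underlying: tup-kiva-rb
GRD=pa - signalled by the affix -rb
MOD=ta - signalled by the affix tup-
check: tupkivarb -> tupkivarb -> tupekivareb -> tupegivareb -> tupogivarob
lemma: kiva; GRD=pa; MOD=ta


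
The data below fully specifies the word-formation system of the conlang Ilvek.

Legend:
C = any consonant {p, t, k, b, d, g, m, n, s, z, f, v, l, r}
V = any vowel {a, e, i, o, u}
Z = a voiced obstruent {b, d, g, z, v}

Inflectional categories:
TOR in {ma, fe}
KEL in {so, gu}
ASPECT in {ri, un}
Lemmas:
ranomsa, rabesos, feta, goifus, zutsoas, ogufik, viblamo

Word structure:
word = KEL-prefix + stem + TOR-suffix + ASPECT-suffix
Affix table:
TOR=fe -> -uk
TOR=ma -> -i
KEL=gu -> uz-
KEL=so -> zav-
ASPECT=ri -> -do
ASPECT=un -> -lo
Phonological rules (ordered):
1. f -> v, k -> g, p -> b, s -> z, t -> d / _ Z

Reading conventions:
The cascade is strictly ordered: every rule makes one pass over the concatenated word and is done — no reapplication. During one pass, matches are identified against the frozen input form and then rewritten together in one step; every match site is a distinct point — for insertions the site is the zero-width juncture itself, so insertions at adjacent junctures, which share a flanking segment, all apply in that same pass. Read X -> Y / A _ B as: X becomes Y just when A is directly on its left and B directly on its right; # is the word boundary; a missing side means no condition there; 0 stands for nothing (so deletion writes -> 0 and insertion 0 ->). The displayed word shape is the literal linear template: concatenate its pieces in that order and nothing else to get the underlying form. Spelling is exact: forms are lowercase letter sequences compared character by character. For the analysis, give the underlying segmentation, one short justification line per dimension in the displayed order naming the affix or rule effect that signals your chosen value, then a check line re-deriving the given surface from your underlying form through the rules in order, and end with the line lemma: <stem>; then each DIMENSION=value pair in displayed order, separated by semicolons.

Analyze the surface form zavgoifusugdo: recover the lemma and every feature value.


underlying: zav-goifus-uk-do
TOR=fe - signalled by the affix -uk
KEL=so - signalled by the affix zav-
ASPECT=ri - signalled by the affix -do
check: zavgoifusukdo -> zavgoifusugdo
lemma: goifus; TOR=fe; KEL=so; ASPECT=ri


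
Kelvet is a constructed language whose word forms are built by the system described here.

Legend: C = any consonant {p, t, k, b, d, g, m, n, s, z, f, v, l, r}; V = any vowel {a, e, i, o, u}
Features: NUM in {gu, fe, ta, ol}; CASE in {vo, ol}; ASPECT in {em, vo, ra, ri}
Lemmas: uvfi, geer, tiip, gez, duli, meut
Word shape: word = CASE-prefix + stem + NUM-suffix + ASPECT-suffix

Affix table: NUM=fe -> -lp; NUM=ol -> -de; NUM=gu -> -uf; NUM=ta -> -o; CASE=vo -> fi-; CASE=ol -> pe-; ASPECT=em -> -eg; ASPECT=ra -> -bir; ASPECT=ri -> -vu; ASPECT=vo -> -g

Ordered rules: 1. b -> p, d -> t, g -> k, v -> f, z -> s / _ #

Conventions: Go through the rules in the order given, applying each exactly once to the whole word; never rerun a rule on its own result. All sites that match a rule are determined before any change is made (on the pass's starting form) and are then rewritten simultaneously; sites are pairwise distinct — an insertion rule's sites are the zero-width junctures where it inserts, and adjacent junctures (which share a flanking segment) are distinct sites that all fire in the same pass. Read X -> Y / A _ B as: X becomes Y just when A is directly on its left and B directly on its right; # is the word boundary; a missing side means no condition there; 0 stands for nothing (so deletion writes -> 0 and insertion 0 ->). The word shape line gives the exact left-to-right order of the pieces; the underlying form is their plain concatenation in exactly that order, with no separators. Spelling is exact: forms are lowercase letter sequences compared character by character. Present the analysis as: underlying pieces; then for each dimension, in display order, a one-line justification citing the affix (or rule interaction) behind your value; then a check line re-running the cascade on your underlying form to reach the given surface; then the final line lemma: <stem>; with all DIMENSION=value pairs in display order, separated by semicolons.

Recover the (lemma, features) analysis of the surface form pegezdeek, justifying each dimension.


underlying: pe-gez-de-eg
NUM=ol - signalled by the affix -de
CASE=ol - signalled by the affix pe-
ASPECT=em - signalled by the affix -eg
check: pegezdeeg -> pegezdeek
lemma: gez; NUM=ol; CASE=ol; ASPECT=em


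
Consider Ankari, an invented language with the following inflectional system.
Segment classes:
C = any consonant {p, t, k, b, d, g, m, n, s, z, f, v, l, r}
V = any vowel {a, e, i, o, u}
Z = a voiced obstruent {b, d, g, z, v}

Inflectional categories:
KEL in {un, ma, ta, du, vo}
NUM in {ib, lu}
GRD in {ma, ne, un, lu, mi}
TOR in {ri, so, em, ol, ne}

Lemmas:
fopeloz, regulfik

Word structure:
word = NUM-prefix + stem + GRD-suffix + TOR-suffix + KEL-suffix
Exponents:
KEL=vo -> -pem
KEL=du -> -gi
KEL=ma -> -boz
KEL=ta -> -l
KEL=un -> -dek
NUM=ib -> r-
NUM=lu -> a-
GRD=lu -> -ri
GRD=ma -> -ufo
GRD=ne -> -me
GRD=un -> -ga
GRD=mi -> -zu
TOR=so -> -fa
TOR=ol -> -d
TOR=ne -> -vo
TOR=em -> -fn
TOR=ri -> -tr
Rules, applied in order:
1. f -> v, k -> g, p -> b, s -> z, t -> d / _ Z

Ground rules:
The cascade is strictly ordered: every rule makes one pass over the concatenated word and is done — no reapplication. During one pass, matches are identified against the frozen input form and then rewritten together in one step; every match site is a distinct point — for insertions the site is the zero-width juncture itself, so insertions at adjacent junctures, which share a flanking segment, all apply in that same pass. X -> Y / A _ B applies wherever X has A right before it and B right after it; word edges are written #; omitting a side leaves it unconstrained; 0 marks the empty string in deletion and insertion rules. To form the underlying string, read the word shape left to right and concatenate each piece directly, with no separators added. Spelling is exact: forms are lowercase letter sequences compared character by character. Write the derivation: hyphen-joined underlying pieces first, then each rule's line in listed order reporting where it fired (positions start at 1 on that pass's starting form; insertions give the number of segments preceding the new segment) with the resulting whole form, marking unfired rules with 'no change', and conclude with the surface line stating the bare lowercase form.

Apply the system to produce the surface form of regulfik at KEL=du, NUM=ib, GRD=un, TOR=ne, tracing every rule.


underlying: r-regulfik-ga-vo-gi
1. f -> v, k -> g, p -> b, s -> z, t -> d / _ Z: fires at position(s) 9: rregulfiggavogi
surface: rregulfiggavogi


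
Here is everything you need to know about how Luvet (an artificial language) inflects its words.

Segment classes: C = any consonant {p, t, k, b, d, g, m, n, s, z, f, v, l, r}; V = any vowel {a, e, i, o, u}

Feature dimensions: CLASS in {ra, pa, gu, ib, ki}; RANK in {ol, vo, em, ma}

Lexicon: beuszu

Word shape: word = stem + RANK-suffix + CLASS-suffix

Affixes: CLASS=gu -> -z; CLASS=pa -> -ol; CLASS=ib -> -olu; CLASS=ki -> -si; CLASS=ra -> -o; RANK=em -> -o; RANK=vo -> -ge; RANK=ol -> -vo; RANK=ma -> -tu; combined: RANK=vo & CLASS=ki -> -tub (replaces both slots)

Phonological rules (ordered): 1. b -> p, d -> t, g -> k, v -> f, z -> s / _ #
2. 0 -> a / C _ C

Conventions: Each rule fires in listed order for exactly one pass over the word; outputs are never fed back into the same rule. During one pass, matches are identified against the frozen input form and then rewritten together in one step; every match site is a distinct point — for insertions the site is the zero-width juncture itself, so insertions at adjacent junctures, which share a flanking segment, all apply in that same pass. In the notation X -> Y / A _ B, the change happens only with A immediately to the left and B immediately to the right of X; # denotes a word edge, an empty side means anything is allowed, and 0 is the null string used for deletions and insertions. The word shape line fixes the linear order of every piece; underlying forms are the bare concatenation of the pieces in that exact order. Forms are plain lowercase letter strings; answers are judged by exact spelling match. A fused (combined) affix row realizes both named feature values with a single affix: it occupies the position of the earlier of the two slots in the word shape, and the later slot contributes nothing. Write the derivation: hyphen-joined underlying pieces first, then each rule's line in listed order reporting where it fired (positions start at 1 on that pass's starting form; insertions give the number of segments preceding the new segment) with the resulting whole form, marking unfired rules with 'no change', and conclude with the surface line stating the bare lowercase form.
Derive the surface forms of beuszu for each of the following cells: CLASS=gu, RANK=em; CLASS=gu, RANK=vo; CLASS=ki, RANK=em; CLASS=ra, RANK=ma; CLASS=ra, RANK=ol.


cell CLASS=gu, RANK=em:
underlying: beuszu-o-z
1. b -> p, d -> t, g -> k, v -> f, z -> s / _ #: fires at position(s) 8: beuszuos
2. 0 -> a / C _ C: inserts after position(s) 4: beusazuos
surface: beusazuos

cell CLASS=gu, RANK=vo:
underlying: beuszu-ge-z
1. b -> p, d -> t, g -> k, v -> f, z -> s / _ #: fires at position(s) 9: beuszuges
2. 0 -> a / C _ C: inserts after position(s) 4: beusazuges
surface: beusazuges

cell CLASS=ki, RANK=em:
underlying: beuszu-o-si
1. b -> p, d -> t, g -> k, v -> f, z -> s / _ #: no change
2. 0 -> a / C _ C: inserts after position(s) 4: beusazuosi
surface: beusazuosi

cell CLASS=ra, RANK=ma:
underlying: beuszu-tu-o
1. b -> p, d -> t, g -> k, v -> f, z -> s / _ #: no change
2. 0 -> a / C _ C: inserts after position(s) 4: beusazutuo
surface: beusazutuo

cell CLASS=ra, RANK=ol:
underlying: beuszu-vo-o
1. b -> p, d -> t, g -> k, v -> f, z -> s / _ #: no change
2. 0 -> a / C _ C: inserts after position(s) 4: beusazuvoo
surface: beusazuvoo


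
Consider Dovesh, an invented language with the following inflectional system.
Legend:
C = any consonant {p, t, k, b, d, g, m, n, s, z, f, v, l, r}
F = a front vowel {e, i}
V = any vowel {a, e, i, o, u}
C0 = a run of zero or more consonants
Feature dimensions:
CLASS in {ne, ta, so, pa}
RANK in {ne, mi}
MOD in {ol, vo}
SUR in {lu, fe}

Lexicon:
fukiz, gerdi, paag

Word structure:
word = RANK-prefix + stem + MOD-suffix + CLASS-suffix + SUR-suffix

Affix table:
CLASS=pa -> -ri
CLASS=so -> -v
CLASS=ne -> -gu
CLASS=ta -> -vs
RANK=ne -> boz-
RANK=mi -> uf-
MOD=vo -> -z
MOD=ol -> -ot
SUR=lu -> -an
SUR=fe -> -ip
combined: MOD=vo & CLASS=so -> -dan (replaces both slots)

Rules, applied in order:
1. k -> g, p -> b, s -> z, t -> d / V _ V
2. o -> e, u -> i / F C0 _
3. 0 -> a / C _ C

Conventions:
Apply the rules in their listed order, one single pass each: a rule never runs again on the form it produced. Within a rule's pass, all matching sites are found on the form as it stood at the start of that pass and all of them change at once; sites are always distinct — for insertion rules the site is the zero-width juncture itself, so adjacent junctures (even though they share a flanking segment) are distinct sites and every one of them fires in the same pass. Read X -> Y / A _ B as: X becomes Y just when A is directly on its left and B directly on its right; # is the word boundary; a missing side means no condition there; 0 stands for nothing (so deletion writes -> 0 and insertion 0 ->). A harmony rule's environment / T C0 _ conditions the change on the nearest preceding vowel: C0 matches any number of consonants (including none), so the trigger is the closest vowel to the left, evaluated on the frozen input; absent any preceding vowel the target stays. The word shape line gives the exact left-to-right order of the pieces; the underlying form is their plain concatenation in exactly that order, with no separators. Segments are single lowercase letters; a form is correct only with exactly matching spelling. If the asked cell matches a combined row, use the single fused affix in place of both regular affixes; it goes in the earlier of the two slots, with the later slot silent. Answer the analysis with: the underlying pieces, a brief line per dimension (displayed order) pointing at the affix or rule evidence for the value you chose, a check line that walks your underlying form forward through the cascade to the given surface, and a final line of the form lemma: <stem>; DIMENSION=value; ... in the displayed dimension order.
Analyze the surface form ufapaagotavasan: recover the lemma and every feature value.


underlying: uf-paag-ot-vs-an
CLASS=ta - signalled by the affix -vs
RANK=mi - signalled by the affix uf-
MOD=ol - signalled by the affix -ot
SUR=lu - signalled by the affix -an
check: ufpaagotvsan -> ufpaagotvsan -> ufpaagotvsan -> ufapaagotavasan
lemma: paag; CLASS=ta; RANK=mi; MOD=ol; SUR=lu


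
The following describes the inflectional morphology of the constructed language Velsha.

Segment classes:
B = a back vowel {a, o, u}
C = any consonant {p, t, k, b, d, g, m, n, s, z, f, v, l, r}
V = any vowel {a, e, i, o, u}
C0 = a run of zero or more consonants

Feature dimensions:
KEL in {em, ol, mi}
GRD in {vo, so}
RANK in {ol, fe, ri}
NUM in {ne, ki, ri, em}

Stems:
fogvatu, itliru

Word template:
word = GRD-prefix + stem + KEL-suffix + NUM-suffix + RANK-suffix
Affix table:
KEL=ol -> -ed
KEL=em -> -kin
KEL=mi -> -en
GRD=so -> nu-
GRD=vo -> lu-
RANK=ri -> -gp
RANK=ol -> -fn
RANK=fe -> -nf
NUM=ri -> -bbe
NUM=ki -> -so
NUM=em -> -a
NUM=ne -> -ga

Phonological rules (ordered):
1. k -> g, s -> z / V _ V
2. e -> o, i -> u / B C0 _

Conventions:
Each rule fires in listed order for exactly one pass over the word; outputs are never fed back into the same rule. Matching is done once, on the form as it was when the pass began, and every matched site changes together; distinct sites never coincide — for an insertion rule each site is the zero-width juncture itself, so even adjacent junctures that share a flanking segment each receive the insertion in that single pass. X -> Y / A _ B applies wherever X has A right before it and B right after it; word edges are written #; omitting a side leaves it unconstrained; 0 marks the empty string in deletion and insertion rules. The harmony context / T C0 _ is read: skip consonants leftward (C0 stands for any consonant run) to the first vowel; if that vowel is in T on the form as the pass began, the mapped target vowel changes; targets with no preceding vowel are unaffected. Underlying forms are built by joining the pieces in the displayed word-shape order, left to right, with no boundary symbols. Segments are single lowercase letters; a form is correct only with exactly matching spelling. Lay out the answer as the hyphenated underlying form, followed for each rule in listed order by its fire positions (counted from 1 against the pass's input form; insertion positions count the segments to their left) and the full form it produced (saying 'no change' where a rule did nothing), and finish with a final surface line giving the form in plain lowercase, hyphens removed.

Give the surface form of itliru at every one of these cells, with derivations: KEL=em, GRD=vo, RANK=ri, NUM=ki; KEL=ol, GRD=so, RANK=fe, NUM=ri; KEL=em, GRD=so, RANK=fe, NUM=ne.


cell KEL=em, GRD=vo, RANK=ri, NUM=ki:
underlying: lu-itliru-kin-so-gp
1. k -> g, s -> z / V _ V: fires at position(s) 9: luitliruginsogp
2. e -> o, i -> u / B C0 _: fires at position(s) 3, 10: luutlirugunsogp
surface: luutlirugunsogp

cell KEL=ol, GRD=so, RANK=fe, NUM=ri:
underlying: nu-itliru-ed-bbe-nf
1. k -> g, s -> z / V _ V: no change
2. e -> o, i -> u / B C0 _: fires at position(s) 3, 9: nuutliruodbbenf
surface: nuutliruodbbenf

cell KEL=em, GRD=so, RANK=fe, NUM=ne:
underlying: nu-itliru-kin-ga-nf
1. k -> g, s -> z / V _ V: fires at position(s) 9: nuitliruginganf
2. e -> o, i -> u / B C0 _: fires at position(s) 3, 10: nuutlirugunganf
surface: nuutlirugunganf


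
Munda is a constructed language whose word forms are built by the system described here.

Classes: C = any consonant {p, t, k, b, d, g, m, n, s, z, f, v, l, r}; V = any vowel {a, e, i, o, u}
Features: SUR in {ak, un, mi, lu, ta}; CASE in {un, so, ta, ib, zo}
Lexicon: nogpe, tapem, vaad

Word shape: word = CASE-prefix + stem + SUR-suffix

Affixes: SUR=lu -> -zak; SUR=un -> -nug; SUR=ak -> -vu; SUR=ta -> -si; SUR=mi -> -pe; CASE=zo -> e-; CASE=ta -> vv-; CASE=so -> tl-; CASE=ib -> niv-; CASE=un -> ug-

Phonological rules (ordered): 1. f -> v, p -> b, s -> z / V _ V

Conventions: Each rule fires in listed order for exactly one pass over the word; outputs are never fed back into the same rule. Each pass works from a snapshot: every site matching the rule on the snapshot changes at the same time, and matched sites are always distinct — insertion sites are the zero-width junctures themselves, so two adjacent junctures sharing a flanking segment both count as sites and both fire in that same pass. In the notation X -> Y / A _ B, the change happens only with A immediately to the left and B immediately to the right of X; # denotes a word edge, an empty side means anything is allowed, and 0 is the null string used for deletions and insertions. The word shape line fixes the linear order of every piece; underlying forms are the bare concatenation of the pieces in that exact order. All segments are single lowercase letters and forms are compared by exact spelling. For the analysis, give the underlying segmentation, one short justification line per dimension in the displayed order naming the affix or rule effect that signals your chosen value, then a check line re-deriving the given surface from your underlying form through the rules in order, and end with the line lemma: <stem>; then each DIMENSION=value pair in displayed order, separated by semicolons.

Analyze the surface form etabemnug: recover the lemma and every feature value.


underlying: e-tapem-nug
SUR=un - signalled by the affix -nug
CASE=zo - signalled by the affix e-
check: etapemnug -> etabemnug
lemma: tapem; SUR=un; CASE=zo


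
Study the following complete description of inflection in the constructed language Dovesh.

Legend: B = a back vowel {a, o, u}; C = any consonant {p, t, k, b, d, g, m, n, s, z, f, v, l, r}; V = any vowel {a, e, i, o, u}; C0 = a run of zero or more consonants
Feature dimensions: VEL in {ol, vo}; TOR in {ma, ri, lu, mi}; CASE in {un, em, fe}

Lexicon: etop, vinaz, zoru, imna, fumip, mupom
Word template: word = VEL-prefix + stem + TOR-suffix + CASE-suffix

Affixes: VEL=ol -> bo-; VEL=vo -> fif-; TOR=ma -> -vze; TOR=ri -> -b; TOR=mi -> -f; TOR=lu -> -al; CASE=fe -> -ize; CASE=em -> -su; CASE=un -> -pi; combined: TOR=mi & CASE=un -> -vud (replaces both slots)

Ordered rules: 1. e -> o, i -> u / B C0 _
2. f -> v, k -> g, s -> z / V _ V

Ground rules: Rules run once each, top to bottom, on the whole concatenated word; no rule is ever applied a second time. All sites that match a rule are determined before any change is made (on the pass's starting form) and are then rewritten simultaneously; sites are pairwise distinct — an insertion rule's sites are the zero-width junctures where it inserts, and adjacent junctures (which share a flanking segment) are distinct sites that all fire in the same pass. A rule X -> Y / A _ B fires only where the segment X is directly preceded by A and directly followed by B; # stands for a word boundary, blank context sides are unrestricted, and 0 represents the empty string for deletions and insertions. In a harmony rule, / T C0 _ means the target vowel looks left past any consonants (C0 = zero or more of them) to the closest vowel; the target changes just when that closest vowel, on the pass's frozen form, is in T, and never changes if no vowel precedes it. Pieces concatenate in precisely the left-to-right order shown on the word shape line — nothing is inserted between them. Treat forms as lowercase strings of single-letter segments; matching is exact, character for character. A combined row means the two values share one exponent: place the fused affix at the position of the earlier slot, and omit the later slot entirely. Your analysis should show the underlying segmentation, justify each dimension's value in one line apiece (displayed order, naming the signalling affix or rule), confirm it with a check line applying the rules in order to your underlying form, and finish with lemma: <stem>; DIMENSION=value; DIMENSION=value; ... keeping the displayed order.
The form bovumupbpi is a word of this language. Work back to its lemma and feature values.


underlying: bo-fumip-b-pi
VEL=ol - signalled by the affix bo-
TOR=ri - signalled by the affix -b
CASE=un - signalled by the affix -pi
check: bofumipbpi -> bofumupbpi -> bovumupbpi
lemma: fumip; VEL=ol; TOR=ri; CASE=un


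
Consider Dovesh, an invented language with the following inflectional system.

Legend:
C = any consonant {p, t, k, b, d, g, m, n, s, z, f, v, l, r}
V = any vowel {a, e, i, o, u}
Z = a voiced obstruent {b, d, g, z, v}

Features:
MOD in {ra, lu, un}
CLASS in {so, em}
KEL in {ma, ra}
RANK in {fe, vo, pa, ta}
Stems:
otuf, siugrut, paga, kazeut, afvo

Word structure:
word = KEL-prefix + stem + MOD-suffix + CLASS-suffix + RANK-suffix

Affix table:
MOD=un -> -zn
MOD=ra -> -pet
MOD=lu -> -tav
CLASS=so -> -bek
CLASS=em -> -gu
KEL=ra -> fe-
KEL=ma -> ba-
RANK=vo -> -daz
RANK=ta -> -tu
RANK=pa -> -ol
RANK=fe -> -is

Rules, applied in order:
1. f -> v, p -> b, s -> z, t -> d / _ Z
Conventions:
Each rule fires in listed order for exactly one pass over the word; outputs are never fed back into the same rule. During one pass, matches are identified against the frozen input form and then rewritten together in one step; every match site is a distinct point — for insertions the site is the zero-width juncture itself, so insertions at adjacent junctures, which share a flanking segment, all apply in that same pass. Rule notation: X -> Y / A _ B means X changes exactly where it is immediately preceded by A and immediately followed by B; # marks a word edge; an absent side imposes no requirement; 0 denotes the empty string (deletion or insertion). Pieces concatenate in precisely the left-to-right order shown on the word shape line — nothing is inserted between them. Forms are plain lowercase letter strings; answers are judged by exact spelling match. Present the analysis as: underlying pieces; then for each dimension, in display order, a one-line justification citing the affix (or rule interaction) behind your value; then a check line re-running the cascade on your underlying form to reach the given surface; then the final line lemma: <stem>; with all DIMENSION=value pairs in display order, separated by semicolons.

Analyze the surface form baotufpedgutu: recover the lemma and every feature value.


underlying: ba-otuf-pet-gu-tu
MOD=ra - signalled by the affix -pet
CLASS=em - signalled by the affix -gu
KEL=ma - signalled by the affix ba-
RANK=ta - signalled by the affix -tu
check: baotufpetgutu -> baotufpedgutu
lemma: otuf; MOD=ra; CLASS=em; KEL=ma; RANK=ta


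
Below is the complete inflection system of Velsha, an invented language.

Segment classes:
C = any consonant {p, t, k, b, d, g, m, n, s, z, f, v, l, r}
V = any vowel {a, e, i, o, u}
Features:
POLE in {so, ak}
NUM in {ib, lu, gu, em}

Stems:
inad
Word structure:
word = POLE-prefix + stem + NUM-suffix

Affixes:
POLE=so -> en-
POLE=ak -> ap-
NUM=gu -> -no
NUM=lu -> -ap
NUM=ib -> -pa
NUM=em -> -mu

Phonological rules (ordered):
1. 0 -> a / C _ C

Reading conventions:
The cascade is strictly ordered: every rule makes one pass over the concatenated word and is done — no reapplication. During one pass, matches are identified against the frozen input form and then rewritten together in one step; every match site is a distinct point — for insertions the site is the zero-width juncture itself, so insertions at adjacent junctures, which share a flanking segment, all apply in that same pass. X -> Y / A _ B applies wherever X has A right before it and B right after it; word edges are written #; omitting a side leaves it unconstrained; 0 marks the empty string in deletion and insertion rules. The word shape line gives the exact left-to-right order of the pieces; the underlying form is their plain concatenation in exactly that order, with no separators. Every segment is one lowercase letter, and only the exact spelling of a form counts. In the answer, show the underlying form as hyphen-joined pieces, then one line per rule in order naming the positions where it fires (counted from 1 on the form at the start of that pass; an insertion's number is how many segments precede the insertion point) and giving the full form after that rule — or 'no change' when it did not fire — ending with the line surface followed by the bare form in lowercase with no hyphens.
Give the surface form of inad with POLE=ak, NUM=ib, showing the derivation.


underlying: ap-inad-pa
1. 0 -> a / C _ C: inserts after position(s) 6: apinadapa
surface: apinadapa


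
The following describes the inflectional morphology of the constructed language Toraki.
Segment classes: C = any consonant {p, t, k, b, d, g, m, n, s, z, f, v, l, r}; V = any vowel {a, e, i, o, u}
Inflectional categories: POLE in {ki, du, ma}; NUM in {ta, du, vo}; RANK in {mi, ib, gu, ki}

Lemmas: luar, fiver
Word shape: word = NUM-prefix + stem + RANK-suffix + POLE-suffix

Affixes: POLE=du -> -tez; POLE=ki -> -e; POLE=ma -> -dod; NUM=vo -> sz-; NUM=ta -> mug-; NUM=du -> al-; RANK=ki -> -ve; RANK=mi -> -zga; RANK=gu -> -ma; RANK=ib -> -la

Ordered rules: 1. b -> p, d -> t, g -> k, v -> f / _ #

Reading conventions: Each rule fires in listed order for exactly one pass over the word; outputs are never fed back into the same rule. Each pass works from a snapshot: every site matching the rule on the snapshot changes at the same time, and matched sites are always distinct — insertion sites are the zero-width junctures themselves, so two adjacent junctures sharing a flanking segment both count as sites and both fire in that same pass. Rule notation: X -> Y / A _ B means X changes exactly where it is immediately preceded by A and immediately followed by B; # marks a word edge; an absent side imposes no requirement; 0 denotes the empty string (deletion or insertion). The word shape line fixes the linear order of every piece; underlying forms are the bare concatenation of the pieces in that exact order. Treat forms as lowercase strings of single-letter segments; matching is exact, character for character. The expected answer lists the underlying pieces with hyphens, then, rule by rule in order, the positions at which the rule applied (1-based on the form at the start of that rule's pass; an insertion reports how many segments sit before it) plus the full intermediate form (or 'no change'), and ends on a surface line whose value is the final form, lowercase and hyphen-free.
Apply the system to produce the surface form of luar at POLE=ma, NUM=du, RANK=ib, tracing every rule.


underlying: al-luar-la-dod
1. b -> p, d -> t, g -> k, v -> f / _ #: fires at position(s) 11: alluarladot
surface: alluarladot
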